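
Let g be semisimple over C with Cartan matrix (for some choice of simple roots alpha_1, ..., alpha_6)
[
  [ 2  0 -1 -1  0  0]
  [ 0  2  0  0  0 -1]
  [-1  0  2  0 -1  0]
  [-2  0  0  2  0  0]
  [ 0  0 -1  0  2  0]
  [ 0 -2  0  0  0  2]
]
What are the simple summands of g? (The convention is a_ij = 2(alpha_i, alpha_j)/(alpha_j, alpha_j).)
The diagram associated to this matrix has two connected components: the simple roots {alpha_2, alpha_6} form a chain of 2 nodes with a double edge at one end; the terminal node there is the unique short simple root (B_2), and {alpha_1, alpha_3, alpha_4, alpha_5} form a chain of 4 nodes with a double edge at one end; the terminal node there is the unique long simple root (C_4). A semisimple Lie algebra decomposes uniquely as the direct sum of simple ideals, one per connected component of its Dynkin diagram, so g ≅ B_2 ⊕ C_4 (dimension 10 + 36 = 46).

B2 ⊕ C4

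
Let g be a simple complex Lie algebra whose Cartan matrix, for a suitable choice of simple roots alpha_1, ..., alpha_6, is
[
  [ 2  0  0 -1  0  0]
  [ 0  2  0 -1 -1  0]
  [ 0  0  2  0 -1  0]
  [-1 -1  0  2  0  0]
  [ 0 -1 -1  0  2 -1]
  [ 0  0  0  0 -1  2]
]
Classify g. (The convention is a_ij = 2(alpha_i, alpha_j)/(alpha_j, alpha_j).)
type D_6

The matrix has rank 6 with 2's on the diagonal. Reading the off-diagonal entries as Dynkin edges (a single edge where a_ij = a_ji = -1; a double or triple edge where a_ij * a_ji = 2 or 3), the diagram is a chain of 4 nodes with a fork of two nodes at one end (D_6). One simple-root ordering that puts it in standard form is (alpha_1, alpha_4, alpha_2, alpha_5, alpha_6, alpha_3). So the algebra is type D_6, i.e. so(12).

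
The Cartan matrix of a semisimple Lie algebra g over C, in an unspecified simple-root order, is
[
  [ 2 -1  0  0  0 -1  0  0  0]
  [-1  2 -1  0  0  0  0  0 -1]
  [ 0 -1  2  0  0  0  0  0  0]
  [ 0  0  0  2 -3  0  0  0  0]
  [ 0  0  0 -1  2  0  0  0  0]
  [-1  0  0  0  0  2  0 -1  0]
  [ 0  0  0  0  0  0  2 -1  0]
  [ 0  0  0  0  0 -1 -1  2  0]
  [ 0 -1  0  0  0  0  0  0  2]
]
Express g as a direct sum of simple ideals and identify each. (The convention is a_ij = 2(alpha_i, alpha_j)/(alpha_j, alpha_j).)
The diagram associated to this matrix has two connected components: the simple roots {alpha_1, alpha_2, alpha_3, alpha_6, alpha_7, alpha_8, alpha_9} form a chain of 5 nodes with a fork of two nodes at one end (D_7), and {alpha_4, alpha_5} form two nodes joined by a triple edge (G_2). A semisimple Lie algebra decomposes uniquely as the direct sum of simple ideals, one per connected component of its Dynkin diagram, so g ≅ D_7 ⊕ G_2 (dimension 91 + 14 = 105).

D_7 + G_2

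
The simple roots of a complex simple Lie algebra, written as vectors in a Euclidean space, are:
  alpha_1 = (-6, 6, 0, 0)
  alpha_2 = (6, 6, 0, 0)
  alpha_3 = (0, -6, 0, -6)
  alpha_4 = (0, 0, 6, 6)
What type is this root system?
Compute the Cartan integers a_ij = 2(alpha_i, alpha_j)/(alpha_j, alpha_j); the resulting 4x4 Cartan matrix is
[[2, 0, -1, 0], [0, 2, -1, 0], [-1, -1, 2, -1], [0, 0, -1, 2]].
All simple roots have the same length, so the diagram is simply laced. The associated Dynkin diagram is a chain of 2 nodes with a fork of two nodes at one end (D_4), so the type is D_4 (the algebra so(8)).

D4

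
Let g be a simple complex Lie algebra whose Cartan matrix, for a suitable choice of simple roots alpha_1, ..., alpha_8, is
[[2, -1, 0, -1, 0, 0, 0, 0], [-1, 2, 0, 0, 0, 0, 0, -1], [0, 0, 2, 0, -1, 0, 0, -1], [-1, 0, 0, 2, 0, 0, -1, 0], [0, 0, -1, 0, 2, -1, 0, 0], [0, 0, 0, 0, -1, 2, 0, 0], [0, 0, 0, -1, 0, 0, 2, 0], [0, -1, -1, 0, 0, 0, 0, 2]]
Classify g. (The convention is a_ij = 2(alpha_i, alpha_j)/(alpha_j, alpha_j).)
The matrix has rank 8 with 2's on the diagonal. Reading the off-diagonal entries as Dynkin edges (a single edge where a_ij = a_ji = -1; a double or triple edge where a_ij * a_ji = 2 or 3), the diagram is a chain of 8 nodes with single edges (A_8). One simple-root ordering that puts it in standard form is (alpha_7, alpha_4, alpha_1, alpha_2, alpha_8, alpha_3, alpha_5, alpha_6). So the algebra is type A_8, i.e. sl(9).

A_8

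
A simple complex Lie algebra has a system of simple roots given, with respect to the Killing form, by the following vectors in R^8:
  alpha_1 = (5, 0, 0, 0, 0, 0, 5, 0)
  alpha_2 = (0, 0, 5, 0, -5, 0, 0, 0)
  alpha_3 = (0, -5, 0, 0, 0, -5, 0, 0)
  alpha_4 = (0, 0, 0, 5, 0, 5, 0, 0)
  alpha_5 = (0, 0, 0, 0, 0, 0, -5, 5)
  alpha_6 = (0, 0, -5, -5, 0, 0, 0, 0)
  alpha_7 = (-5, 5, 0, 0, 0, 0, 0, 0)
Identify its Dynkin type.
A_7 (sl(8))

Compute the Cartan integers a_ij = 2(alpha_i, alpha_j)/(alpha_j, alpha_j); the resulting 7x7 Cartan matrix is
[[2, 0, 0, 0, -1, 0, -1], [0, 2, 0, 0, 0, -1, 0], [0, 0, 2, -1, 0, 0, -1], [0, 0, -1, 2, 0, -1, 0], [-1, 0, 0, 0, 2, 0, 0], [0, -1, 0, -1, 0, 2, 0], [-1, 0, -1, 0, 0, 0, 2]].
All simple roots have the same length, so the diagram is simply laced. The associated Dynkin diagram is a chain of 7 nodes with single edges (A_7), so the type is A_7 (the algebra sl(8)).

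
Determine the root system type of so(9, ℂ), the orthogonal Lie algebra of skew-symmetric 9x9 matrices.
B_4

This is so(9) with 9 odd, which has dimension 9(9-1)/2 = 36 and rank (9-1)/2 = 4. In the classification of classical Lie algebras, the orthogonal algebra so(2n+1) in an odd number of variables has type B_n; here n = 4, so the Dynkin diagram is a chain of 4 nodes with a double edge at one end; the terminal node there is the unique short simple root (B_4). Hence the type is B_4.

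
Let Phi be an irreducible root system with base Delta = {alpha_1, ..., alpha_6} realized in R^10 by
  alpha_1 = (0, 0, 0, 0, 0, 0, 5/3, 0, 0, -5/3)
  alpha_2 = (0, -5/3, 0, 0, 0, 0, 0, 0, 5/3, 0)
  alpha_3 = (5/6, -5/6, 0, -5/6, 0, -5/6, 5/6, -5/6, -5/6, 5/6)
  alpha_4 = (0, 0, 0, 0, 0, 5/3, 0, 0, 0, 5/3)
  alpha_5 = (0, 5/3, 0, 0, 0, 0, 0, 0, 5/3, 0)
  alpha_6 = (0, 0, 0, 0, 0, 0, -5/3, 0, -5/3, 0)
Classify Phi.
Compute the Cartan integers a_ij = 2(alpha_i, alpha_j)/(alpha_j, alpha_j); the resulting 6x6 Cartan matrix is
[[2, 0, 0, -1, 0, -1], [0, 2, 0, 0, 0, -1], [0, 0, 2, 0, -1, 0], [-1, 0, 0, 2, 0, 0], [0, 0, -1, 0, 2, -1], [-1, -1, 0, 0, -1, 2]].
All simple roots have the same length, so the diagram is simply laced. The associated Dynkin diagram is a chain of 5 nodes with one extra node attached to the third node from one end (E_6), so the type is E_6.

E6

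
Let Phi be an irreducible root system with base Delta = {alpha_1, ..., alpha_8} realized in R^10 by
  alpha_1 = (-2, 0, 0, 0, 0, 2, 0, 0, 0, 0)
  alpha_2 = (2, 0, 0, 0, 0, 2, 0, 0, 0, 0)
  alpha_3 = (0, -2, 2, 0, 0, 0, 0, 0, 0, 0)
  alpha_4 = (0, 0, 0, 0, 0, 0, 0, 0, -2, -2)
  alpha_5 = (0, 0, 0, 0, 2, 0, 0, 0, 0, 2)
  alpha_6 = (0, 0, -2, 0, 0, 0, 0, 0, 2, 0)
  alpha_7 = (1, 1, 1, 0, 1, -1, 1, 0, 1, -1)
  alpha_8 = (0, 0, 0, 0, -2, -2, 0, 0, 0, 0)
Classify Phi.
E_8

Compute the Cartan integers a_ij = 2(alpha_i, alpha_j)/(alpha_j, alpha_j); the resulting 8x8 Cartan matrix is
[[2, 0, 0, 0, 0, 0, -1, -1], [0, 2, 0, 0, 0, 0, 0, -1], [0, 0, 2, 0, 0, -1, 0, 0], [0, 0, 0, 2, -1, -1, 0, 0], [0, 0, 0, -1, 2, 0, 0, -1], [0, 0, -1, -1, 0, 2, 0, 0], [-1, 0, 0, 0, 0, 0, 2, 0], [-1, -1, 0, 0, -1, 0, 0, 2]].
All simple roots have the same length, so the diagram is simply laced. The associated Dynkin diagram is a chain of 7 nodes with one extra node attached to the third node from one end (E_8), so the type is E_8.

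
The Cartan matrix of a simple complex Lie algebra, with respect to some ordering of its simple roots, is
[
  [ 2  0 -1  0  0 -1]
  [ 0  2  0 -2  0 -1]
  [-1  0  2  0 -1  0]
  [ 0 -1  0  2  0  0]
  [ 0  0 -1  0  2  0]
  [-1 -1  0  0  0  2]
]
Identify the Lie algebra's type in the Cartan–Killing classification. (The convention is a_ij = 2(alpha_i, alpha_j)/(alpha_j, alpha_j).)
B_6

The matrix has rank 6 with 2's on the diagonal. Reading the off-diagonal entries as Dynkin edges (a single edge where a_ij = a_ji = -1; a double or triple edge where a_ij * a_ji = 2 or 3), the diagram is a chain of 6 nodes with a double edge at one end; the terminal node there is the unique short simple root (B_6). One simple-root ordering that puts it in standard form is (alpha_5, alpha_3, alpha_1, alpha_6, alpha_2, alpha_4). So the algebra is type B_6, i.e. so(13).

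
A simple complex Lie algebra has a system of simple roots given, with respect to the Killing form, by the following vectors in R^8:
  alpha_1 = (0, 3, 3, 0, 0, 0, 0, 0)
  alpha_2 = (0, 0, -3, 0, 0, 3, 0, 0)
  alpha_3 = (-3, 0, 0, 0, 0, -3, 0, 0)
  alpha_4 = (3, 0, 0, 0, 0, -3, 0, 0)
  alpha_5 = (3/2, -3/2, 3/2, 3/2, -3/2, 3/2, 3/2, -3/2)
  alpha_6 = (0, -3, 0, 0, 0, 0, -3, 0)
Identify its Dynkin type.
E6

Compute the Cartan integers a_ij = 2(alpha_i, alpha_j)/(alpha_j, alpha_j); the resulting 6x6 Cartan matrix is
[[2, -1, 0, 0, 0, -1], [-1, 2, -1, -1, 0, 0], [0, -1, 2, 0, -1, 0], [0, -1, 0, 2, 0, 0], [0, 0, -1, 0, 2, 0], [-1, 0, 0, 0, 0, 2]].
All simple roots have the same length, so the diagram is simply laced. The associated Dynkin diagram is a chain of 5 nodes with one extra node attached to the third node from one end (E_6), so the type is E_6.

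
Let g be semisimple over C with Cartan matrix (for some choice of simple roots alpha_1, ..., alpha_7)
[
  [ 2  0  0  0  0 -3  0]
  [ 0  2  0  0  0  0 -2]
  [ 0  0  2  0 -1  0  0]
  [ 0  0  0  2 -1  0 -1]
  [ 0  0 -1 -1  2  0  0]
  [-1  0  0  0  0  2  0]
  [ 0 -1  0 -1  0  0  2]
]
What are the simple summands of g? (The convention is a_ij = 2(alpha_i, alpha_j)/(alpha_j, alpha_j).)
The diagram associated to this matrix has two connected components: the simple roots {alpha_2, alpha_3, alpha_4, alpha_5, alpha_7} form a chain of 5 nodes with a double edge at one end; the terminal node there is the unique long simple root (C_5), and {alpha_1, alpha_6} form two nodes joined by a triple edge (G_2). A semisimple Lie algebra decomposes uniquely as the direct sum of simple ideals, one per connected component of its Dynkin diagram, so g ≅ C_5 ⊕ G_2 (dimension 55 + 14 = 69).

C5 + G2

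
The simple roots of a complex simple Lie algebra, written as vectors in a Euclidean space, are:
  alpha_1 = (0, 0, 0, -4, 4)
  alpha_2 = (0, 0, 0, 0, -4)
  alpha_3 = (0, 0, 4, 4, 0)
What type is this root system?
B_3 (so(7))

Compute the Cartan integers a_ij = 2(alpha_i, alpha_j)/(alpha_j, alpha_j); the resulting 3x3 Cartan matrix is
[[2, -2, -1], [-1, 2, 0], [-1, 0, 2]].
The roots have two lengths (squared-length ratio 2:1); the short ones are alpha_{2}. The associated Dynkin diagram is a chain of 3 nodes with a double edge at one end; the terminal node there is the unique short simple root (B_3), so the type is B_3 (the algebra so(7)).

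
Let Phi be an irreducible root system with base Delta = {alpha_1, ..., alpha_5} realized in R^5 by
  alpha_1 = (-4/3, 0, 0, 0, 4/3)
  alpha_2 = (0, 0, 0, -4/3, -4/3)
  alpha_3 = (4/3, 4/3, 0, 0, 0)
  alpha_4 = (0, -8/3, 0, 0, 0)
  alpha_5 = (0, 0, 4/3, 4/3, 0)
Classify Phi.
type C_5

Compute the Cartan integers a_ij = 2(alpha_i, alpha_j)/(alpha_j, alpha_j); the resulting 5x5 Cartan matrix is
[[2, -1, -1, 0, 0], [-1, 2, 0, 0, -1], [-1, 0, 2, -1, 0], [0, 0, -2, 2, 0], [0, -1, 0, 0, 2]].
The roots have two lengths (squared-length ratio 2:1); the short ones are alpha_{1,2,3,5}. The associated Dynkin diagram is a chain of 5 nodes with a double edge at one end; the terminal node there is the unique long simple root (C_5), so the type is C_5 (the algebra sp(10)).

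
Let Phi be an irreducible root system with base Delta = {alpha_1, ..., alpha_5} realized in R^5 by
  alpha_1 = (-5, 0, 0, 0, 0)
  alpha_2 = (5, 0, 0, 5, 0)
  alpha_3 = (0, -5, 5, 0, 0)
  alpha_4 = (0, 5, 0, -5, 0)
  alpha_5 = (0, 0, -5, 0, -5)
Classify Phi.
B_5

Compute the Cartan integers a_ij = 2(alpha_i, alpha_j)/(alpha_j, alpha_j); the resulting 5x5 Cartan matrix is
[[2, -1, 0, 0, 0], [-2, 2, 0, -1, 0], [0, 0, 2, -1, -1], [0, -1, -1, 2, 0], [0, 0, -1, 0, 2]].
The roots have two lengths (squared-length ratio 2:1); the short ones are alpha_{1}. The associated Dynkin diagram is a chain of 5 nodes with a double edge at one end; the terminal node there is the unique short simple root (B_5), so the type is B_5 (the algebra so(11)).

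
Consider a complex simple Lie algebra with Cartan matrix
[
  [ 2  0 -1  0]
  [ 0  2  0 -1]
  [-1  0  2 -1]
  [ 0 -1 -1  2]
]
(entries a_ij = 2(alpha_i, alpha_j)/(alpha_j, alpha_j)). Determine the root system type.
A4

The matrix has rank 4 with 2's on the diagonal. Reading the off-diagonal entries as Dynkin edges (a single edge where a_ij = a_ji = -1; a double or triple edge where a_ij * a_ji = 2 or 3), the diagram is a chain of 4 nodes with single edges (A_4). One simple-root ordering that puts it in standard form is (alpha_2, alpha_4, alpha_3, alpha_1). So the algebra is type A_4, i.e. sl(5).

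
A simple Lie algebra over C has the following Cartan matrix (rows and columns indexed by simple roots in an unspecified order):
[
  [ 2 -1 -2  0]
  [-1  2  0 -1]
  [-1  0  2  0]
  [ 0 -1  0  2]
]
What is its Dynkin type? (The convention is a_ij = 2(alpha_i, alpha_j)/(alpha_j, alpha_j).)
B_4

The matrix has rank 4 with 2's on the diagonal. Reading the off-diagonal entries as Dynkin edges (a single edge where a_ij = a_ji = -1; a double or triple edge where a_ij * a_ji = 2 or 3), the diagram is a chain of 4 nodes with a double edge at one end; the terminal node there is the unique short simple root (B_4). One simple-root ordering that puts it in standard form is (alpha_4, alpha_2, alpha_1, alpha_3). So the algebra is type B_4, i.e. so(9).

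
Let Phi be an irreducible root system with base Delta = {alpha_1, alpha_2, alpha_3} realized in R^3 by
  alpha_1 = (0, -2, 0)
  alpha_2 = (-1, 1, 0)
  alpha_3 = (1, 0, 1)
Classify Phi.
Compute the Cartan integers a_ij = 2(alpha_i, alpha_j)/(alpha_j, alpha_j); the resulting 3x3 Cartan matrix is
[[2, -2, 0], [-1, 2, -1], [0, -1, 2]].
The roots have two lengths (squared-length ratio 2:1); the short ones are alpha_{2,3}. The associated Dynkin diagram is a chain of 3 nodes with a double edge at one end; the terminal node there is the unique long simple root (C_3), so the type is C_3 (the algebra sp(6)).

C_3 (sp(6))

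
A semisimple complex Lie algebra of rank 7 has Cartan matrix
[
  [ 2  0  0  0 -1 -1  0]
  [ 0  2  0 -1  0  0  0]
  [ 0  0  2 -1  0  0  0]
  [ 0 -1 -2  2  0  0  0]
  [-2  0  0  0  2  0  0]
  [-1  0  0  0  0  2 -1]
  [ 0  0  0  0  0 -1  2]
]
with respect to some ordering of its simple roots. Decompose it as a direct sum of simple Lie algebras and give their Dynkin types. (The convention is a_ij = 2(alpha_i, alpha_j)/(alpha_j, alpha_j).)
type B_3 + type C_4

The diagram associated to this matrix has two connected components: the simple roots {alpha_2, alpha_3, alpha_4} form a chain of 3 nodes with a double edge at one end; the terminal node there is the unique short simple root (B_3), and {alpha_1, alpha_5, alpha_6, alpha_7} form a chain of 4 nodes with a double edge at one end; the terminal node there is the unique long simple root (C_4). A semisimple Lie algebra decomposes uniquely as the direct sum of simple ideals, one per connected component of its Dynkin diagram, so g ≅ B_3 ⊕ C_4 (dimension 21 + 36 = 57).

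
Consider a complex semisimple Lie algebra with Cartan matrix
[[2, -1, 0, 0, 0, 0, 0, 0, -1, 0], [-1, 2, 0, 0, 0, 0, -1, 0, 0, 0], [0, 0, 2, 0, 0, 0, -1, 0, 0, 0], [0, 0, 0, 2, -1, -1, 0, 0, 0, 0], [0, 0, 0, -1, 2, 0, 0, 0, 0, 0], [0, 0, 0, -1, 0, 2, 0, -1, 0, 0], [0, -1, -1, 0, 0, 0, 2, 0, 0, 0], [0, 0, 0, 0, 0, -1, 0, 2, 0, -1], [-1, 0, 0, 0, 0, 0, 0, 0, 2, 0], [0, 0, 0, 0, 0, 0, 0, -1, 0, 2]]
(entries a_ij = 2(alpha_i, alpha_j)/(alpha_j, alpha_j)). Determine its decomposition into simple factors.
The diagram associated to this matrix has two connected components: the simple roots {alpha_1, alpha_2, alpha_3, alpha_7, alpha_9} form a chain of 5 nodes with single edges (A_5), and {alpha_4, alpha_5, alpha_6, alpha_8, alpha_10} form a chain of 5 nodes with single edges (A_5). A semisimple Lie algebra decomposes uniquely as the direct sum of simple ideals, one per connected component of its Dynkin diagram, so g ≅ A_5 ⊕ A_5 (dimension 35 + 35 = 70).

A_5 ⊕ A_5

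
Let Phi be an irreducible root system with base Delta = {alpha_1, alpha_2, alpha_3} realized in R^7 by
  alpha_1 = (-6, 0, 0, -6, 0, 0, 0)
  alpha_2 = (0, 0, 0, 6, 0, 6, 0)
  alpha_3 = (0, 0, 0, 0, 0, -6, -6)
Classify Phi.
Compute the Cartan integers a_ij = 2(alpha_i, alpha_j)/(alpha_j, alpha_j); the resulting 3x3 Cartan matrix is
[[2, -1, 0], [-1, 2, -1], [0, -1, 2]].
All simple roots have the same length, so the diagram is simply laced. The associated Dynkin diagram is a chain of 3 nodes with single edges (A_3), so the type is A_3 (the algebra sl(4)).

A_3 (sl(4))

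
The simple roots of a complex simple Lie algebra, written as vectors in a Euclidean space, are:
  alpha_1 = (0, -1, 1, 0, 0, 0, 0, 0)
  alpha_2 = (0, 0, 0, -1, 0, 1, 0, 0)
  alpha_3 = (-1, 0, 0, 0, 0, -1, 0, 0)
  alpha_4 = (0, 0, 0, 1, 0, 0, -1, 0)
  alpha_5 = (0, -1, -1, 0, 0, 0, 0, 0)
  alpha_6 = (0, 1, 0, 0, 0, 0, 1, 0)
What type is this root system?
Compute the Cartan integers a_ij = 2(alpha_i, alpha_j)/(alpha_j, alpha_j); the resulting 6x6 Cartan matrix is
[[2, 0, 0, 0, 0, -1], [0, 2, -1, -1, 0, 0], [0, -1, 2, 0, 0, 0], [0, -1, 0, 2, 0, -1], [0, 0, 0, 0, 2, -1], [-1, 0, 0, -1, -1, 2]].
All simple roots have the same length, so the diagram is simply laced. The associated Dynkin diagram is a chain of 4 nodes with a fork of two nodes at one end (D_6), so the type is D_6 (the algebra so(12)).

D6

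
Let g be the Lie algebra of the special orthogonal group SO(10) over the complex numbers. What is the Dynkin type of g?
This is so(10) with 10 even, which has dimension 10(10-1)/2 = 45 and rank 10/2 = 5. In the classification of classical Lie algebras, the orthogonal algebra so(2n) in an even number of variables has type D_n; here n = 5, so the Dynkin diagram is a chain of 3 nodes with a fork of two nodes at one end (D_5). Hence the type is D_5.

type D_5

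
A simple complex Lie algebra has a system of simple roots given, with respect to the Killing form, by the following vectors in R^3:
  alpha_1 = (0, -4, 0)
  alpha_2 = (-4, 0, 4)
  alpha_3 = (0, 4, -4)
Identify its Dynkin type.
type B_3

Compute the Cartan integers a_ij = 2(alpha_i, alpha_j)/(alpha_j, alpha_j); the resulting 3x3 Cartan matrix is
[[2, 0, -1], [0, 2, -1], [-2, -1, 2]].
The roots have two lengths (squared-length ratio 2:1); the short ones are alpha_{1}. The associated Dynkin diagram is a chain of 3 nodes with a double edge at one end; the terminal node there is the unique short simple root (B_3), so the type is B_3 (the algebra so(7)).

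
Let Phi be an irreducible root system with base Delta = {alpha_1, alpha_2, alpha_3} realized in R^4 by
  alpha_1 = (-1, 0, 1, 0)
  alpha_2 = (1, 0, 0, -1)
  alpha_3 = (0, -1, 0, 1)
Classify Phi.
A_3 (sl(4))

Compute the Cartan integers a_ij = 2(alpha_i, alpha_j)/(alpha_j, alpha_j); the resulting 3x3 Cartan matrix is
[[2, -1, 0], [-1, 2, -1], [0, -1, 2]].
All simple roots have the same length, so the diagram is simply laced. The associated Dynkin diagram is a chain of 3 nodes with single edges (A_3), so the type is A_3 (the algebra sl(4)).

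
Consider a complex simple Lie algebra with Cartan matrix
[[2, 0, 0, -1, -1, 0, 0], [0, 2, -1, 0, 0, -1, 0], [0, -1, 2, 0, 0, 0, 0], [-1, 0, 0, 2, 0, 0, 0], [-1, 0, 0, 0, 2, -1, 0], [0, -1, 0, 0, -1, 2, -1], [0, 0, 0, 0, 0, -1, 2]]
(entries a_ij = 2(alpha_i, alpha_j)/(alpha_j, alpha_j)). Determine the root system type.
E_7

The matrix has rank 7 with 2's on the diagonal. Reading the off-diagonal entries as Dynkin edges (a single edge where a_ij = a_ji = -1; a double or triple edge where a_ij * a_ji = 2 or 3), the diagram is a chain of 6 nodes with one extra node attached to the third node from one end (E_7). One simple-root ordering that puts it in standard form is (alpha_3, alpha_7, alpha_2, alpha_6, alpha_5, alpha_1, alpha_4). So the algebra is type E_7.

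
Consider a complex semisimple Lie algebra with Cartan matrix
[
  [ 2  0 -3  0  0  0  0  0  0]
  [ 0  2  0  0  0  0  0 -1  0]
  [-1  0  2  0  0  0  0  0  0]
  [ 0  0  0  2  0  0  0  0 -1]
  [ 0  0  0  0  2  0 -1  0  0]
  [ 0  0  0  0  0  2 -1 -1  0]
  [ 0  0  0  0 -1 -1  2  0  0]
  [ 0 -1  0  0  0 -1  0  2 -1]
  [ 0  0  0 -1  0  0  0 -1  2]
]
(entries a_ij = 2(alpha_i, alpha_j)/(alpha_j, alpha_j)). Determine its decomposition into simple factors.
The diagram associated to this matrix has two connected components: the simple roots {alpha_2, alpha_4, alpha_5, alpha_6, alpha_7, alpha_8, alpha_9} form a chain of 6 nodes with one extra node attached to the third node from one end (E_7), and {alpha_1, alpha_3} form two nodes joined by a triple edge (G_2). A semisimple Lie algebra decomposes uniquely as the direct sum of simple ideals, one per connected component of its Dynkin diagram, so g ≅ E_7 ⊕ G_2 (dimension 133 + 14 = 147).

E_7 + G_2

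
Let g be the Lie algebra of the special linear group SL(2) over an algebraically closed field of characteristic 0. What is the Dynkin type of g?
A_1

This is sl(2), which has dimension 2^2 - 1 = 3 and rank 2 - 1 = 1 (a Cartan subalgebra is the diagonal traceless matrices). In the classification of classical Lie algebras, the special linear algebra sl(n+1) has type A_n; here n = 1, so the Dynkin diagram is a chain of 1 nodes with single edges (A_1). Hence the type is A_1.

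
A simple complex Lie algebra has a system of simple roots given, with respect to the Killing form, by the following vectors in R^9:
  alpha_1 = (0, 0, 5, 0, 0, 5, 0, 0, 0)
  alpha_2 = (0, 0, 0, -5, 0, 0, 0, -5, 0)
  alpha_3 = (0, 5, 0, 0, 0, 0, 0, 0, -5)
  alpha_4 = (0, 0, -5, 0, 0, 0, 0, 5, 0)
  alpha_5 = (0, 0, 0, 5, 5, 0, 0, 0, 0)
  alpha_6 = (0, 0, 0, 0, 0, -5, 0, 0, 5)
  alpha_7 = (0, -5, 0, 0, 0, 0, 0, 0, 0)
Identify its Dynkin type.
B7

Compute the Cartan integers a_ij = 2(alpha_i, alpha_j)/(alpha_j, alpha_j); the resulting 7x7 Cartan matrix is
[[2, 0, 0, -1, 0, -1, 0], [0, 2, 0, -1, -1, 0, 0], [0, 0, 2, 0, 0, -1, -2], [-1, -1, 0, 2, 0, 0, 0], [0, -1, 0, 0, 2, 0, 0], [-1, 0, -1, 0, 0, 2, 0], [0, 0, -1, 0, 0, 0, 2]].
The roots have two lengths (squared-length ratio 2:1); the short ones are alpha_{7}. The associated Dynkin diagram is a chain of 7 nodes with a double edge at one end; the terminal node there is the unique short simple root (B_7), so the type is B_7 (the algebra so(15)).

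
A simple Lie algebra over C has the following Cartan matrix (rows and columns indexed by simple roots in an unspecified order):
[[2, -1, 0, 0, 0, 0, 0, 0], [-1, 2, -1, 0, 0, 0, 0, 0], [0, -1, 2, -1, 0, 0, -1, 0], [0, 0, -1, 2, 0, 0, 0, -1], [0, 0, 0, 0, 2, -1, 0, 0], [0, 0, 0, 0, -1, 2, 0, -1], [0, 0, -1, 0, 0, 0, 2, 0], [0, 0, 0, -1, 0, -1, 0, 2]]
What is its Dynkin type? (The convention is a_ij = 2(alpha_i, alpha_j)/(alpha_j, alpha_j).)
The matrix has rank 8 with 2's on the diagonal. Reading the off-diagonal entries as Dynkin edges (a single edge where a_ij = a_ji = -1; a double or triple edge where a_ij * a_ji = 2 or 3), the diagram is a chain of 7 nodes with one extra node attached to the third node from one end (E_8). One simple-root ordering that puts it in standard form is (alpha_1, alpha_7, alpha_2, alpha_3, alpha_4, alpha_8, alpha_6, alpha_5). So the algebra is type E_8.

E_8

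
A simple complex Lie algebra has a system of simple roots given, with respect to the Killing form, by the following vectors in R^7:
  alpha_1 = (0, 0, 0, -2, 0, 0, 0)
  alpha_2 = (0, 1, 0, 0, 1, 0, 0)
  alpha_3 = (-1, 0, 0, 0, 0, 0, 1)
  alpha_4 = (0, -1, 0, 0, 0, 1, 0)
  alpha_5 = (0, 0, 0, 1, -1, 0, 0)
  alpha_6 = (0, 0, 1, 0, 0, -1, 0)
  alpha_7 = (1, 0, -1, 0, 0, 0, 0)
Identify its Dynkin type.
Compute the Cartan integers a_ij = 2(alpha_i, alpha_j)/(alpha_j, alpha_j); the resulting 7x7 Cartan matrix is
[[2, 0, 0, 0, -2, 0, 0], [0, 2, 0, -1, -1, 0, 0], [0, 0, 2, 0, 0, 0, -1], [0, -1, 0, 2, 0, -1, 0], [-1, -1, 0, 0, 2, 0, 0], [0, 0, 0, -1, 0, 2, -1], [0, 0, -1, 0, 0, -1, 2]].
The roots have two lengths (squared-length ratio 2:1); the short ones are alpha_{2,3,4,5,6,7}. The associated Dynkin diagram is a chain of 7 nodes with a double edge at one end; the terminal node there is the unique long simple root (C_7), so the type is C_7 (the algebra sp(14)).

type C_7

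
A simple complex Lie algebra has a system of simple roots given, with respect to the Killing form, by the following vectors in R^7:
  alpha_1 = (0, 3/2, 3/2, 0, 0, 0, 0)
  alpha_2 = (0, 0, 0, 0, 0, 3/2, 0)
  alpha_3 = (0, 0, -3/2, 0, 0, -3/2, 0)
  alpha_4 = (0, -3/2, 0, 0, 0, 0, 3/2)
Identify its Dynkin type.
Compute the Cartan integers a_ij = 2(alpha_i, alpha_j)/(alpha_j, alpha_j); the resulting 4x4 Cartan matrix is
[[2, 0, -1, -1], [0, 2, -1, 0], [-1, -2, 2, 0], [-1, 0, 0, 2]].
The roots have two lengths (squared-length ratio 2:1); the short ones are alpha_{2}. The associated Dynkin diagram is a chain of 4 nodes with a double edge at one end; the terminal node there is the unique short simple root (B_4), so the type is B_4 (the algebra so(9)).

B_4 (so(9))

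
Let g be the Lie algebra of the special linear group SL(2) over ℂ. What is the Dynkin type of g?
This is sl(2), which has dimension 2^2 - 1 = 3 and rank 2 - 1 = 1 (a Cartan subalgebra is the diagonal traceless matrices). In the classification of classical Lie algebras, the special linear algebra sl(n+1) has type A_n; here n = 1, so the Dynkin diagram is a chain of 1 nodes with single edges (A_1). Hence the type is A_1.

type A_1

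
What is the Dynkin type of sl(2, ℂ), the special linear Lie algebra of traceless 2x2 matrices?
A1

This is sl(2), which has dimension 2^2 - 1 = 3 and rank 2 - 1 = 1 (a Cartan subalgebra is the diagonal traceless matrices). In the classification of classical Lie algebras, the special linear algebra sl(n+1) has type A_n; here n = 1, so the Dynkin diagram is a chain of 1 nodes with single edges (A_1). Hence the type is A_1.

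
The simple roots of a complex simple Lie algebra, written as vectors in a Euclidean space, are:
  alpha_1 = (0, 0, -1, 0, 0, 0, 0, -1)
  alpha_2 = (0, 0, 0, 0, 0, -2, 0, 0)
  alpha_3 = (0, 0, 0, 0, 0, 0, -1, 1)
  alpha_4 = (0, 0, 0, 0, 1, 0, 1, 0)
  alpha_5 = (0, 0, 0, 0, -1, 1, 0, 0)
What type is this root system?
C5

Compute the Cartan integers a_ij = 2(alpha_i, alpha_j)/(alpha_j, alpha_j); the resulting 5x5 Cartan matrix is
[[2, 0, -1, 0, 0], [0, 2, 0, 0, -2], [-1, 0, 2, -1, 0], [0, 0, -1, 2, -1], [0, -1, 0, -1, 2]].
The roots have two lengths (squared-length ratio 2:1); the short ones are alpha_{1,3,4,5}. The associated Dynkin diagram is a chain of 5 nodes with a double edge at one end; the terminal node there is the unique long simple root (C_5), so the type is C_5 (the algebra sp(10)).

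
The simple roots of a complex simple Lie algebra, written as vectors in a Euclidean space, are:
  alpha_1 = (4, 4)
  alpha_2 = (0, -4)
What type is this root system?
Compute the Cartan integers a_ij = 2(alpha_i, alpha_j)/(alpha_j, alpha_j); the resulting 2x2 Cartan matrix is
[[2, -2], [-1, 2]].
The roots have two lengths (squared-length ratio 2:1); the short ones are alpha_{2}. The associated Dynkin diagram is a chain of 2 nodes with a double edge at one end; the terminal node there is the unique short simple root (B_2), so the type is B_2 (the algebra so(5)).

B2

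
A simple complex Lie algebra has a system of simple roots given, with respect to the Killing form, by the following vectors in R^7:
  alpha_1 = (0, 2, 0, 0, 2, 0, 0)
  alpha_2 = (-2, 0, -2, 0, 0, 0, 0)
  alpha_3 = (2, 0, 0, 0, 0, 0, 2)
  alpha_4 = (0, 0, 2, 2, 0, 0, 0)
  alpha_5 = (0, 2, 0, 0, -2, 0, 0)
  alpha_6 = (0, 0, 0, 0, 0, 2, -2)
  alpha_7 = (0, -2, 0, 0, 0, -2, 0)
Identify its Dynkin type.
type D_7

Compute the Cartan integers a_ij = 2(alpha_i, alpha_j)/(alpha_j, alpha_j); the resulting 7x7 Cartan matrix is
[[2, 0, 0, 0, 0, 0, -1], [0, 2, -1, -1, 0, 0, 0], [0, -1, 2, 0, 0, -1, 0], [0, -1, 0, 2, 0, 0, 0], [0, 0, 0, 0, 2, 0, -1], [0, 0, -1, 0, 0, 2, -1], [-1, 0, 0, 0, -1, -1, 2]].
All simple roots have the same length, so the diagram is simply laced. The associated Dynkin diagram is a chain of 5 nodes with a fork of two nodes at one end (D_7), so the type is D_7 (the algebra so(14)).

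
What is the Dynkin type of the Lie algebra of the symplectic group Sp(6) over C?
C_3

This is sp(6), which has dimension 6(6+1)/2 = 21 and rank 6/2 = 3. In the classification of classical Lie algebras, the symplectic algebra sp(2n) has type C_n; here n = 3, so the Dynkin diagram is a chain of 3 nodes with a double edge at one end; the terminal node there is the unique long simple root (C_3). Hence the type is C_3.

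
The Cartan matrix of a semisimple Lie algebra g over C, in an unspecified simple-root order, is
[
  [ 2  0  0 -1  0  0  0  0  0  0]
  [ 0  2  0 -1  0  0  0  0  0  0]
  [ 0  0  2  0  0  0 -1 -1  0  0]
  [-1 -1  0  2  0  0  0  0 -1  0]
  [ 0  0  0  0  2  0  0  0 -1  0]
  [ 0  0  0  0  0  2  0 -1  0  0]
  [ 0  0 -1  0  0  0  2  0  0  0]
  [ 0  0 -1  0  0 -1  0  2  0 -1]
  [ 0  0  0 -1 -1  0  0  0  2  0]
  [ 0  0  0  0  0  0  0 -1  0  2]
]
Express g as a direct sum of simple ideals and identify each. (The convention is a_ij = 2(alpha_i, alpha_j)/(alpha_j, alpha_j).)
The diagram associated to this matrix has two connected components: the simple roots {alpha_1, alpha_2, alpha_4, alpha_5, alpha_9} form a chain of 3 nodes with a fork of two nodes at one end (D_5), and {alpha_3, alpha_6, alpha_7, alpha_8, alpha_10} form a chain of 3 nodes with a fork of two nodes at one end (D_5). A semisimple Lie algebra decomposes uniquely as the direct sum of simple ideals, one per connected component of its Dynkin diagram, so g ≅ D_5 ⊕ D_5 (dimension 45 + 45 = 90).

D_5 (so(10)) + D_5 (so(10))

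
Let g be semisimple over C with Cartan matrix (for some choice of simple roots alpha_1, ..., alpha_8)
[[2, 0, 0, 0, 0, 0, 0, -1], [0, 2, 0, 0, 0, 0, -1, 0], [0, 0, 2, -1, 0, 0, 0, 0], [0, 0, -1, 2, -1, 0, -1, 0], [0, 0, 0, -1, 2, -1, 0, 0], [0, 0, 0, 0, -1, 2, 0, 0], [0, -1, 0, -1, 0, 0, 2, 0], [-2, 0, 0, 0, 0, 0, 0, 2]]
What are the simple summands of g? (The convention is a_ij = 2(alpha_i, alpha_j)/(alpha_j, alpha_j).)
B_2 (so(5)) + E_6

The diagram associated to this matrix has two connected components: the simple roots {alpha_1, alpha_8} form a chain of 2 nodes with a double edge at one end; the terminal node there is the unique short simple root (B_2), and {alpha_2, alpha_3, alpha_4, alpha_5, alpha_6, alpha_7} form a chain of 5 nodes with one extra node attached to the third node from one end (E_6). A semisimple Lie algebra decomposes uniquely as the direct sum of simple ideals, one per connected component of its Dynkin diagram, so g ≅ B_2 ⊕ E_6 (dimension 10 + 78 = 88).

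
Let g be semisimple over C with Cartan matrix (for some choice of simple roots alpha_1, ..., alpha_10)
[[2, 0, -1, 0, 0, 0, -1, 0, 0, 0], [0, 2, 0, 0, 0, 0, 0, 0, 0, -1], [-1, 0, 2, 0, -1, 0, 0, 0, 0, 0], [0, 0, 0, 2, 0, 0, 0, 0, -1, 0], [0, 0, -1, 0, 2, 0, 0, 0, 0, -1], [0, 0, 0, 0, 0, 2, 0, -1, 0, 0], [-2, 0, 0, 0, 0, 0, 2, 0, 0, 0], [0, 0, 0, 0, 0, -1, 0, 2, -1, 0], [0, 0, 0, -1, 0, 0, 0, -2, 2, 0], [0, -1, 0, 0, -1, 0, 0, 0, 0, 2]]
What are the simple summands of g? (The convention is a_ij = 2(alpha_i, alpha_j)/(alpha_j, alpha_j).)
type C_6 + type F_4

The diagram associated to this matrix has two connected components: the simple roots {alpha_1, alpha_2, alpha_3, alpha_5, alpha_7, alpha_10} form a chain of 6 nodes with a double edge at one end; the terminal node there is the unique long simple root (C_6), and {alpha_4, alpha_6, alpha_8, alpha_9} form a chain of 4 nodes with a double edge between the middle two (F_4). A semisimple Lie algebra decomposes uniquely as the direct sum of simple ideals, one per connected component of its Dynkin diagram, so g ≅ C_6 ⊕ F_4 (dimension 78 + 52 = 130).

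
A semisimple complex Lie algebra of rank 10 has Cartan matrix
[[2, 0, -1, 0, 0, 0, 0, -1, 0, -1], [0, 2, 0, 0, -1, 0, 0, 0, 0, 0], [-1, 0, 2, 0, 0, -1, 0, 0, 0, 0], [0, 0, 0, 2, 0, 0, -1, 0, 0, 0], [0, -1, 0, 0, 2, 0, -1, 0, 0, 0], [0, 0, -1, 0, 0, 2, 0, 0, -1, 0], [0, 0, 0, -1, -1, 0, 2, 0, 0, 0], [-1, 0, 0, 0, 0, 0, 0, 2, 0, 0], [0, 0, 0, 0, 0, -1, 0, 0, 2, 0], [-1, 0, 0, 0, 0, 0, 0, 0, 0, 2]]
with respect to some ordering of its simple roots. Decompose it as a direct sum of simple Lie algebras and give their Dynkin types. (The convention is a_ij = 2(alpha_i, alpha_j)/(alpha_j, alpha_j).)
A_4 + D_6

The diagram associated to this matrix has two connected components: the simple roots {alpha_2, alpha_4, alpha_5, alpha_7} form a chain of 4 nodes with single edges (A_4), and {alpha_1, alpha_3, alpha_6, alpha_8, alpha_9, alpha_10} form a chain of 4 nodes with a fork of two nodes at one end (D_6). A semisimple Lie algebra decomposes uniquely as the direct sum of simple ideals, one per connected component of its Dynkin diagram, so g ≅ A_4 ⊕ D_6 (dimension 24 + 66 = 90).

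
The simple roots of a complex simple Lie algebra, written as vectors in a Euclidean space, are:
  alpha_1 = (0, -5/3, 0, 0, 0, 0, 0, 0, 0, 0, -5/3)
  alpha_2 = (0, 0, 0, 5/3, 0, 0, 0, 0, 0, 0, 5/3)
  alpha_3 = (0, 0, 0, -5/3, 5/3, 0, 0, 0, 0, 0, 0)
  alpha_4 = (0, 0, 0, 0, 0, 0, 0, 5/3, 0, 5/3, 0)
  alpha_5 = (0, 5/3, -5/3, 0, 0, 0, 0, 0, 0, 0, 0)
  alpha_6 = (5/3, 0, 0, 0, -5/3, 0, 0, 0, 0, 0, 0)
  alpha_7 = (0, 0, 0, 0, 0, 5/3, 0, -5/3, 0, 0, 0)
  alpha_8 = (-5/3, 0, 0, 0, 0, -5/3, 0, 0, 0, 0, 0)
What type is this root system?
A_8 (sl(9))

Compute the Cartan integers a_ij = 2(alpha_i, alpha_j)/(alpha_j, alpha_j); the resulting 8x8 Cartan matrix is
[[2, -1, 0, 0, -1, 0, 0, 0], [-1, 2, -1, 0, 0, 0, 0, 0], [0, -1, 2, 0, 0, -1, 0, 0], [0, 0, 0, 2, 0, 0, -1, 0], [-1, 0, 0, 0, 2, 0, 0, 0], [0, 0, -1, 0, 0, 2, 0, -1], [0, 0, 0, -1, 0, 0, 2, -1], [0, 0, 0, 0, 0, -1, -1, 2]].
All simple roots have the same length, so the diagram is simply laced. The associated Dynkin diagram is a chain of 8 nodes with single edges (A_8), so the type is A_8 (the algebra sl(9)).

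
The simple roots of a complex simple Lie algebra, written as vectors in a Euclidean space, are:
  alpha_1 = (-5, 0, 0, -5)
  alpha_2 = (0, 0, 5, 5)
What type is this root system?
Compute the Cartan integers a_ij = 2(alpha_i, alpha_j)/(alpha_j, alpha_j); the resulting 2x2 Cartan matrix is
[[2, -1], [-1, 2]].
All simple roots have the same length, so the diagram is simply laced. The associated Dynkin diagram is a chain of 2 nodes with single edges (A_2), so the type is A_2 (the algebra sl(3)).

A2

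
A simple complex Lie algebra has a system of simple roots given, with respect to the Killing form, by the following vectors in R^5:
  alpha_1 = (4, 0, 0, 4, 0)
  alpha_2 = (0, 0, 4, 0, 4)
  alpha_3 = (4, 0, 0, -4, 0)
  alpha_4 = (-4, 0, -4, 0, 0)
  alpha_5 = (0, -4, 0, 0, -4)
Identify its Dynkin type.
Compute the Cartan integers a_ij = 2(alpha_i, alpha_j)/(alpha_j, alpha_j); the resulting 5x5 Cartan matrix is
[[2, 0, 0, -1, 0], [0, 2, 0, -1, -1], [0, 0, 2, -1, 0], [-1, -1, -1, 2, 0], [0, -1, 0, 0, 2]].
All simple roots have the same length, so the diagram is simply laced. The associated Dynkin diagram is a chain of 3 nodes with a fork of two nodes at one end (D_5), so the type is D_5 (the algebra so(10)).

D5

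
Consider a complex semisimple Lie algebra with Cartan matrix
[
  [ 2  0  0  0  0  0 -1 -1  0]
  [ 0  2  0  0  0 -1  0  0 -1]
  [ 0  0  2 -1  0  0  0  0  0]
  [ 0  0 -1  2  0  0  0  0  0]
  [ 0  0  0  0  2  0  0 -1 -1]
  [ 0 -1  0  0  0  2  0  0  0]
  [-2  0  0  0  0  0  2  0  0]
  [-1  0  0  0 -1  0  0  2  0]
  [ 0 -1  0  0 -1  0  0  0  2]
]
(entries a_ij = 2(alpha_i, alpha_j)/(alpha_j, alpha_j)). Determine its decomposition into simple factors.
A_2 (sl(3)) ⊕ C_7 (sp(14))

The diagram associated to this matrix has two connected components: the simple roots {alpha_3, alpha_4} form a chain of 2 nodes with single edges (A_2), and {alpha_1, alpha_2, alpha_5, alpha_6, alpha_7, alpha_8, alpha_9} form a chain of 7 nodes with a double edge at one end; the terminal node there is the unique long simple root (C_7). A semisimple Lie algebra decomposes uniquely as the direct sum of simple ideals, one per connected component of its Dynkin diagram, so g ≅ A_2 ⊕ C_7 (dimension 8 + 105 = 113).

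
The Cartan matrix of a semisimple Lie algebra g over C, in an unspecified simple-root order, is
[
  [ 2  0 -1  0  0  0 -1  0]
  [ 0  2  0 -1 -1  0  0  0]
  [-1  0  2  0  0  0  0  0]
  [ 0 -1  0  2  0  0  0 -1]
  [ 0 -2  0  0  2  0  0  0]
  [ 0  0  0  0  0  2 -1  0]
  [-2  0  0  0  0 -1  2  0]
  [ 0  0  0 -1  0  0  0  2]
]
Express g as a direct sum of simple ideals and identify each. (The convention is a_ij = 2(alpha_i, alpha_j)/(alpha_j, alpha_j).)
type C_4 + type F_4

The diagram associated to this matrix has two connected components: the simple roots {alpha_2, alpha_4, alpha_5, alpha_8} form a chain of 4 nodes with a double edge at one end; the terminal node there is the unique long simple root (C_4), and {alpha_1, alpha_3, alpha_6, alpha_7} form a chain of 4 nodes with a double edge between the middle two (F_4). A semisimple Lie algebra decomposes uniquely as the direct sum of simple ideals, one per connected component of its Dynkin diagram, so g ≅ C_4 ⊕ F_4 (dimension 36 + 52 = 88).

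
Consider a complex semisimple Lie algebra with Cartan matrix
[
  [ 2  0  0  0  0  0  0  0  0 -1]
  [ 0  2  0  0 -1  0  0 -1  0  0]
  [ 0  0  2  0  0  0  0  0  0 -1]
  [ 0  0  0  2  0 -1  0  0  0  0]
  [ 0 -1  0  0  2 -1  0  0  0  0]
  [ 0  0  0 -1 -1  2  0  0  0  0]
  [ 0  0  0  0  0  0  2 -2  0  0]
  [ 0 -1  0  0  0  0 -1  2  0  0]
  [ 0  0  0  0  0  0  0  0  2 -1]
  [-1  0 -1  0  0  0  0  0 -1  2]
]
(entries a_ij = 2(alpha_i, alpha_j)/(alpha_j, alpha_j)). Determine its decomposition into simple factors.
C6 ⊕ D4

The diagram associated to this matrix has two connected components: the simple roots {alpha_2, alpha_4, alpha_5, alpha_6, alpha_7, alpha_8} form a chain of 6 nodes with a double edge at one end; the terminal node there is the unique long simple root (C_6), and {alpha_1, alpha_3, alpha_9, alpha_10} form a chain of 2 nodes with a fork of two nodes at one end (D_4). A semisimple Lie algebra decomposes uniquely as the direct sum of simple ideals, one per connected component of its Dynkin diagram, so g ≅ C_6 ⊕ D_4 (dimension 78 + 28 = 106).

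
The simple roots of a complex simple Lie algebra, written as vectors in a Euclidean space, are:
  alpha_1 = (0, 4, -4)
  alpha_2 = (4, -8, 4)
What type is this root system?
G2

Compute the Cartan integers a_ij = 2(alpha_i, alpha_j)/(alpha_j, alpha_j); the resulting 2x2 Cartan matrix is
[[2, -1], [-3, 2]].
The roots have two lengths (squared-length ratio 3:1); the short ones are alpha_{1}. The associated Dynkin diagram is two nodes joined by a triple edge (G_2), so the type is G_2.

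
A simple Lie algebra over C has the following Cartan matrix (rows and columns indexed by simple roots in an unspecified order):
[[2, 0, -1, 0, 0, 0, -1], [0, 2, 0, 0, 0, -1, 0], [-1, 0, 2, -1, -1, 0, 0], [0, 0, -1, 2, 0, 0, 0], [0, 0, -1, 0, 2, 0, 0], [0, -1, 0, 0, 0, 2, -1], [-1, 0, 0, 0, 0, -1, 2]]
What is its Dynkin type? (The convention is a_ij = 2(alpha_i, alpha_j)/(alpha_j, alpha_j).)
type D_7

The matrix has rank 7 with 2's on the diagonal. Reading the off-diagonal entries as Dynkin edges (a single edge where a_ij = a_ji = -1; a double or triple edge where a_ij * a_ji = 2 or 3), the diagram is a chain of 5 nodes with a fork of two nodes at one end (D_7). One simple-root ordering that puts it in standard form is (alpha_2, alpha_6, alpha_7, alpha_1, alpha_3, alpha_4, alpha_5). So the algebra is type D_7, i.e. so(14).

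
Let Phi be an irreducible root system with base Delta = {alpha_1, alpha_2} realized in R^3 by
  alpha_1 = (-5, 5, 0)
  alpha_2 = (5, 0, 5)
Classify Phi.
Compute the Cartan integers a_ij = 2(alpha_i, alpha_j)/(alpha_j, alpha_j); the resulting 2x2 Cartan matrix is
[[2, -1], [-1, 2]].
All simple roots have the same length, so the diagram is simply laced. The associated Dynkin diagram is a chain of 2 nodes with single edges (A_2), so the type is A_2 (the algebra sl(3)).

A_2 (sl(3))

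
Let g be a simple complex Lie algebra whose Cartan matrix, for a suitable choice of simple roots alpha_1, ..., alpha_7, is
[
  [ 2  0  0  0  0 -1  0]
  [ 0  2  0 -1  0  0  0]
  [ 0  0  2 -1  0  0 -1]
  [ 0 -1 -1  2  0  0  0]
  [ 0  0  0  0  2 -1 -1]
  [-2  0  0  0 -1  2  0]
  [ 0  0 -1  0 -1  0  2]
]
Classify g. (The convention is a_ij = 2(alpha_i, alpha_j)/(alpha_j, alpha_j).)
The matrix has rank 7 with 2's on the diagonal. Reading the off-diagonal entries as Dynkin edges (a single edge where a_ij = a_ji = -1; a double or triple edge where a_ij * a_ji = 2 or 3), the diagram is a chain of 7 nodes with a double edge at one end; the terminal node there is the unique short simple root (B_7). One simple-root ordering that puts it in standard form is (alpha_2, alpha_4, alpha_3, alpha_7, alpha_5, alpha_6, alpha_1). So the algebra is type B_7, i.e. so(15).

B_7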